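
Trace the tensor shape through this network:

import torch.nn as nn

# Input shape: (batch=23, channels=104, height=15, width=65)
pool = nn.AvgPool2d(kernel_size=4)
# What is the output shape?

Input shape: (23, 104, 15, 65)
Output shape: (23, 104, 3, 16)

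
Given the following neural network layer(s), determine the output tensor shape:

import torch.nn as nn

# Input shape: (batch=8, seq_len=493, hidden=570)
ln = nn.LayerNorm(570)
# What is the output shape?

Input shape: (8, 493, 570)
Output shape: (8, 493, 570)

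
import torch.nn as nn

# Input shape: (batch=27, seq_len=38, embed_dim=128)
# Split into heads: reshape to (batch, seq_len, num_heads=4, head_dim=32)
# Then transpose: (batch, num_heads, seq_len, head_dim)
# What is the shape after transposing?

Input shape: (27, 38, 128)
  -> after reshape: (27, 38, 4, 32)
Output shape: (27, 4, 38, 32)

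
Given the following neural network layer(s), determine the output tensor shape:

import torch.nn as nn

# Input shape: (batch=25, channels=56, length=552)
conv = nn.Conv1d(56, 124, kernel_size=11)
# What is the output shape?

Input shape: (25, 56, 552)
Output shape: (25, 124, 542)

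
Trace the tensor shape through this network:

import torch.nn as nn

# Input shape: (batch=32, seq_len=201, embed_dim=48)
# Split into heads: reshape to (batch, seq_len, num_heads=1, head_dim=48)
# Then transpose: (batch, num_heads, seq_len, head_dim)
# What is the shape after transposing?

Input shape: (32, 201, 48)
  -> after reshape: (32, 201, 1, 48)
Output shape: (32, 1, 201, 48)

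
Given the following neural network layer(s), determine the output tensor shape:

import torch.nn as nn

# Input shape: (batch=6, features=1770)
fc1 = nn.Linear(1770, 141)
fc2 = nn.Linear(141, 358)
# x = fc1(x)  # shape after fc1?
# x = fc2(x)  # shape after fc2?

Input shape: (6, 1770)
  -> after fc1: (6, 141)
Output shape: (6, 358)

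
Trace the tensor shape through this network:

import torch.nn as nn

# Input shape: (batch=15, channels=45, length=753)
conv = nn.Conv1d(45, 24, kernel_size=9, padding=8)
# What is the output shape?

Input shape: (15, 45, 753)
Output shape: (15, 24, 761)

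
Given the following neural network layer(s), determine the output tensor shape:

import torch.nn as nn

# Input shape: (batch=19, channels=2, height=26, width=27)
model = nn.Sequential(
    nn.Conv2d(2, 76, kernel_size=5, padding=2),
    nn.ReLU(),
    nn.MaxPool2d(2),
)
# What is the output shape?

Input shape: (19, 2, 26, 27)
  -> after Conv2d: (19, 76, 26, 27)
  -> after ReLU: (19, 76, 26, 27)
Output shape: (19, 76, 13, 13)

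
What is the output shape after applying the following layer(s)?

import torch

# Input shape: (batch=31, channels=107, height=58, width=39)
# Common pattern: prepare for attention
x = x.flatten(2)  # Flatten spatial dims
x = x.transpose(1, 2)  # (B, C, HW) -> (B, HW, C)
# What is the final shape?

Input shape: (31, 107, 58, 39)
  -> after flatten(2): (31, 107, 2262)
Output shape: (31, 2262, 107)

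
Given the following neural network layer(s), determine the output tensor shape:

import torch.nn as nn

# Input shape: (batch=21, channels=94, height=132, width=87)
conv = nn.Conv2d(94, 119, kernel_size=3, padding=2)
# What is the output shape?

Input shape: (21, 94, 132, 87)
Output shape: (21, 119, 134, 89)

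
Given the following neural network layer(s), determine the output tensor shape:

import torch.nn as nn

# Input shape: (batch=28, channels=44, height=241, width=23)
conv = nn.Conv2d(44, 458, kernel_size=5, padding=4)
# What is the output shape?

Input shape: (28, 44, 241, 23)
Output shape: (28, 458, 245, 27)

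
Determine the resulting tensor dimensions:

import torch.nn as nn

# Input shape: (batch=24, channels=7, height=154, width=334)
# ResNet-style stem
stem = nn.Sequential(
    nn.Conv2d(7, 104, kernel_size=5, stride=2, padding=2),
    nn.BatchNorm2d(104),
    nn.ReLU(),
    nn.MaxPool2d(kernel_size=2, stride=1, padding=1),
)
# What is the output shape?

Input shape: (24, 7, 154, 334)
  -> after Conv2d 5x5 stride=2: (24, 104, 77, 167)
Output shape: (24, 104, 78, 168)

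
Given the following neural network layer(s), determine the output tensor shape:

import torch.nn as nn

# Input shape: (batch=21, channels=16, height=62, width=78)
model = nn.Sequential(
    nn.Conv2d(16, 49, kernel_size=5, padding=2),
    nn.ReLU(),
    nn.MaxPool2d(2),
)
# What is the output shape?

Input shape: (21, 16, 62, 78)
  -> after Conv2d: (21, 49, 62, 78)
  -> after ReLU: (21, 49, 62, 78)
Output shape: (21, 49, 31, 39)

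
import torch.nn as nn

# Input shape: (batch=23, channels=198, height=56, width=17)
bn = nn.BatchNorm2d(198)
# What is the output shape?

Input shape: (23, 198, 56, 17)
Output shape: (23, 198, 56, 17)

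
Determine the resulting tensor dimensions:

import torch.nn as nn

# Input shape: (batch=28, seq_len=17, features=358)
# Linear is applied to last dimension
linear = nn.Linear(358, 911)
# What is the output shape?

Input shape: (28, 17, 358)
Output shape: (28, 17, 911)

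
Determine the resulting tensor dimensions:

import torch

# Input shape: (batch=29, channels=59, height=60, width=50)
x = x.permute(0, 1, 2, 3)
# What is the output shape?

Input shape: (29, 59, 60, 50)
Output shape: (29, 59, 60, 50)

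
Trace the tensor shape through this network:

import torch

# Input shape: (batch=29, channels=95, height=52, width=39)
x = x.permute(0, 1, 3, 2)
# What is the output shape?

Input shape: (29, 95, 52, 39)
Output shape: (29, 95, 39, 52)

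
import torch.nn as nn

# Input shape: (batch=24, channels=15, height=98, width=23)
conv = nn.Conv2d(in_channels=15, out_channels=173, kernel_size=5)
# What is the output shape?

Input shape: (24, 15, 98, 23)
Output shape: (24, 173, 94, 19)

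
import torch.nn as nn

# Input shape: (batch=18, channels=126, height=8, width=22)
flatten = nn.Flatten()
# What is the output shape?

Input shape: (18, 126, 8, 22)
Output shape: (18, 22176)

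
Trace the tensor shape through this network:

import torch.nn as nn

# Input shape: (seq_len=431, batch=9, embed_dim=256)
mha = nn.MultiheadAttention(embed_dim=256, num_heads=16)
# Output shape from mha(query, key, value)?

Input shape: (431, 9, 256)
Output shape: (431, 9, 256)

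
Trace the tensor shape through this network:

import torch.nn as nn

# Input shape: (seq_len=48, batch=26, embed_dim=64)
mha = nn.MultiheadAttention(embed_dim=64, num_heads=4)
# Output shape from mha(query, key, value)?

Input shape: (48, 26, 64)
Output shape: (48, 26, 64)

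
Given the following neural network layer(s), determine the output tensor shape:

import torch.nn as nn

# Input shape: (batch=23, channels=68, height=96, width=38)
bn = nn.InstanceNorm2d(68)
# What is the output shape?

Input shape: (23, 68, 96, 38)
Output shape: (23, 68, 96, 38)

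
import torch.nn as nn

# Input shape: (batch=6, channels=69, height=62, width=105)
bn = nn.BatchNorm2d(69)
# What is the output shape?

Input shape: (6, 69, 62, 105)
Output shape: (6, 69, 62, 105)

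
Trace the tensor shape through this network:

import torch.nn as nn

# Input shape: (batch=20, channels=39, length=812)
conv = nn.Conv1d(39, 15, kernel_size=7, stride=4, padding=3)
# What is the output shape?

Input shape: (20, 39, 812)
Output shape: (20, 15, 203)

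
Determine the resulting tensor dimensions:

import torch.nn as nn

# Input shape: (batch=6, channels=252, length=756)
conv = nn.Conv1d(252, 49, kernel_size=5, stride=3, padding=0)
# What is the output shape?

Input shape: (6, 252, 756)
Output shape: (6, 49, 251)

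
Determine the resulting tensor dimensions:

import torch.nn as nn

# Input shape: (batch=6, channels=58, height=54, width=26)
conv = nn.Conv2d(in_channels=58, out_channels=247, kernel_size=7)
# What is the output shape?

Input shape: (6, 58, 54, 26)
Output shape: (6, 247, 48, 20)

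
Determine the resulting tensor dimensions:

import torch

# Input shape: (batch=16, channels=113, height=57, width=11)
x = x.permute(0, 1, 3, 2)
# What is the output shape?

Input shape: (16, 113, 57, 11)
Output shape: (16, 113, 11, 57)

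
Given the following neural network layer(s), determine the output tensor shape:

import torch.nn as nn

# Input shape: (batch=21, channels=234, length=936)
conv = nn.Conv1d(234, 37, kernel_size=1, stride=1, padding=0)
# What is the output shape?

Input shape: (21, 234, 936)
Output shape: (21, 37, 936)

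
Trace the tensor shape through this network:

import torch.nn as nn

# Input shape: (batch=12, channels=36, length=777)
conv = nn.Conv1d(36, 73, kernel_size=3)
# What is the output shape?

Input shape: (12, 36, 777)
Output shape: (12, 73, 775)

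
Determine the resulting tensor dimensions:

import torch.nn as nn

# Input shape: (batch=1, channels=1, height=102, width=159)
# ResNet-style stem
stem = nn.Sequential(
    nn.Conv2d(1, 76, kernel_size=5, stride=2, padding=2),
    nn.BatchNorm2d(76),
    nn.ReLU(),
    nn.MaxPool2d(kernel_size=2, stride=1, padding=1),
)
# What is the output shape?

Input shape: (1, 1, 102, 159)
  -> after Conv2d 5x5 stride=2: (1, 76, 51, 80)
Output shape: (1, 76, 52, 81)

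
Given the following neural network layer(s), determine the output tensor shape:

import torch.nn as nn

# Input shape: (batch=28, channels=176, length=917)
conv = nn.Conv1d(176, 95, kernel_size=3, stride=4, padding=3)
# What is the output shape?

Input shape: (28, 176, 917)
Output shape: (28, 95, 231)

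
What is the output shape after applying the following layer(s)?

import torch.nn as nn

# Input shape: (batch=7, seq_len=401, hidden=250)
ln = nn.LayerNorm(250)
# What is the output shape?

Input shape: (7, 401, 250)
Output shape: (7, 401, 250)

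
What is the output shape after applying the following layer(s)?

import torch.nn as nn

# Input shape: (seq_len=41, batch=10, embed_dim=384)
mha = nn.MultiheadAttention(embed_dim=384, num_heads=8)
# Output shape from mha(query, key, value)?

Input shape: (41, 10, 384)
Output shape: (41, 10, 384)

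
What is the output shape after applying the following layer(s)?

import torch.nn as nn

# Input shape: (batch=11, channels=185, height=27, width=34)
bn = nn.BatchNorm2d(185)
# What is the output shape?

Input shape: (11, 185, 27, 34)
Output shape: (11, 185, 27, 34)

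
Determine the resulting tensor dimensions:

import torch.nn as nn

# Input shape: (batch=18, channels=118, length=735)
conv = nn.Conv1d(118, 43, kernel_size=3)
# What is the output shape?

Input shape: (18, 118, 735)
Output shape: (18, 43, 733)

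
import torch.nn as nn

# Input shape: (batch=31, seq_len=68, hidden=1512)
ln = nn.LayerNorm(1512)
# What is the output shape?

Input shape: (31, 68, 1512)
Output shape: (31, 68, 1512)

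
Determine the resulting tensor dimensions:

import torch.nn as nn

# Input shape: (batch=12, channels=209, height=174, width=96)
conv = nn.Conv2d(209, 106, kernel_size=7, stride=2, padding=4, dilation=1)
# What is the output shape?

Input shape: (12, 209, 174, 96)
Output shape: (12, 106, 88, 49)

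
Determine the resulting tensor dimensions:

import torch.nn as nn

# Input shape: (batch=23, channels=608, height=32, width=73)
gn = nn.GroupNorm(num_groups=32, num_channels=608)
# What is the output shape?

Input shape: (23, 608, 32, 73)
Output shape: (23, 608, 32, 73)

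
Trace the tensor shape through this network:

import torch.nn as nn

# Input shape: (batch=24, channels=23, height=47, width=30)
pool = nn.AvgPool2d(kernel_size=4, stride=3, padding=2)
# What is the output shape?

Input shape: (24, 23, 47, 30)
Output shape: (24, 23, 16, 11)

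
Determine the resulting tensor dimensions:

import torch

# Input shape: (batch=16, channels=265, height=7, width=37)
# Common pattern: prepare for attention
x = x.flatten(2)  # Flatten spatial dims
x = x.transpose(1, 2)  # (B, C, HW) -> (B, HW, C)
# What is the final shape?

Input shape: (16, 265, 7, 37)
  -> after flatten(2): (16, 265, 259)
Output shape: (16, 259, 265)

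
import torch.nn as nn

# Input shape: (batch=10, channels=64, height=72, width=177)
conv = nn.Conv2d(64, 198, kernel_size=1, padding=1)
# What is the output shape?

Input shape: (10, 64, 72, 177)
Output shape: (10, 198, 74, 179)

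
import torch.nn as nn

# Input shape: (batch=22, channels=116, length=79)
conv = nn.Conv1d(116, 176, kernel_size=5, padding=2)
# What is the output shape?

Input shape: (22, 116, 79)
Output shape: (22, 176, 79)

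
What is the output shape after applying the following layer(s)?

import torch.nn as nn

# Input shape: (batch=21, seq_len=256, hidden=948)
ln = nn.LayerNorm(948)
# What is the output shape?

Input shape: (21, 256, 948)
Output shape: (21, 256, 948)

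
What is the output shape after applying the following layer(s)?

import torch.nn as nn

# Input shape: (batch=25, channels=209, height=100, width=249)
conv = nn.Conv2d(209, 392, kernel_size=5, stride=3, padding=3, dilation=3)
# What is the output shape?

Input shape: (25, 209, 100, 249)
Output shape: (25, 392, 32, 81)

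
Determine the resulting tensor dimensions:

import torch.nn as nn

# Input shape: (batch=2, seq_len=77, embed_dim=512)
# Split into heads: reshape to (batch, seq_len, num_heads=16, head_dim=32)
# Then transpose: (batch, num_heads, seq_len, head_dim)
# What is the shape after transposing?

Input shape: (2, 77, 512)
  -> after reshape: (2, 77, 16, 32)
Output shape: (2, 16, 77, 32)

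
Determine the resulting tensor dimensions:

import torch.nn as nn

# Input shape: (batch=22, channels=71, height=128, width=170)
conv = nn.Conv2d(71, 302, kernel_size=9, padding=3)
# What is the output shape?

Input shape: (22, 71, 128, 170)
Output shape: (22, 302, 126, 168)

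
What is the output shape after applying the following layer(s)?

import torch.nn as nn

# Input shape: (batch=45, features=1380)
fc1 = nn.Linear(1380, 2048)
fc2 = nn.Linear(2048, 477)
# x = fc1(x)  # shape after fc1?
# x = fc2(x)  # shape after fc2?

Input shape: (45, 1380)
  -> after fc1: (45, 2048)
Output shape: (45, 477)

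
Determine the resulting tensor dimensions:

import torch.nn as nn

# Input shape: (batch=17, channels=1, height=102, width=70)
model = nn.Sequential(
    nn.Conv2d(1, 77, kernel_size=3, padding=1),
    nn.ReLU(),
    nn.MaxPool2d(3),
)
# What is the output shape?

Input shape: (17, 1, 102, 70)
  -> after Conv2d: (17, 77, 102, 70)
  -> after ReLU: (17, 77, 102, 70)
Output shape: (17, 77, 34, 23)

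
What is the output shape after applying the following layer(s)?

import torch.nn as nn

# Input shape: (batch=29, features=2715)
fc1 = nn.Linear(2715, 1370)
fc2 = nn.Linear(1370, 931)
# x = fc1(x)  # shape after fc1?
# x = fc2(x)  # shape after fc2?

Input shape: (29, 2715)
  -> after fc1: (29, 1370)
Output shape: (29, 931)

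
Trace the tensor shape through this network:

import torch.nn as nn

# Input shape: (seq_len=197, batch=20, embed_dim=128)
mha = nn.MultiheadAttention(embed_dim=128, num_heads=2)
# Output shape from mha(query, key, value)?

Input shape: (197, 20, 128)
Output shape: (197, 20, 128)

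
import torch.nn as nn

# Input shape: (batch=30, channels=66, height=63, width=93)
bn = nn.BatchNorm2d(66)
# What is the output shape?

Input shape: (30, 66, 63, 93)
Output shape: (30, 66, 63, 93)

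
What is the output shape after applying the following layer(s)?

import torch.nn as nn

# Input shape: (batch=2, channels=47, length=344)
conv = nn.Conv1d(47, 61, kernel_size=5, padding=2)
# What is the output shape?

Input shape: (2, 47, 344)
Output shape: (2, 61, 344)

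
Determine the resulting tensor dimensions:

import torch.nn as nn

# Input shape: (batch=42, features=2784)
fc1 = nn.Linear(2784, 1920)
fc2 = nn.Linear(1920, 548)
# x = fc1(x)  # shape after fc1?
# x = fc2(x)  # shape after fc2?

Input shape: (42, 2784)
  -> after fc1: (42, 1920)
Output shape: (42, 548)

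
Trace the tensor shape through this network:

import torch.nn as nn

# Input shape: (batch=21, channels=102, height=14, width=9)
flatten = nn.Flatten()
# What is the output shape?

Input shape: (21, 102, 14, 9)
Output shape: (21, 12852)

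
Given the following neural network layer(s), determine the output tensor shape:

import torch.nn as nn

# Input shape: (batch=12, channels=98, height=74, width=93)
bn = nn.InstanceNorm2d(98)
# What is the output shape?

Input shape: (12, 98, 74, 93)
Output shape: (12, 98, 74, 93)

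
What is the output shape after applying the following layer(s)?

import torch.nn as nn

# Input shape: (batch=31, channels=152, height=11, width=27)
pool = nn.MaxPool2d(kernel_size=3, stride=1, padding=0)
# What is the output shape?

Input shape: (31, 152, 11, 27)
Output shape: (31, 152, 9, 25)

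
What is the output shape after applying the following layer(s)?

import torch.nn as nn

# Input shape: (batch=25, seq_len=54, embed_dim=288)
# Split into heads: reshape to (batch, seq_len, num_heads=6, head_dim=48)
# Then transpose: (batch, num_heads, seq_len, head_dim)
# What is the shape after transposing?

Input shape: (25, 54, 288)
  -> after reshape: (25, 54, 6, 48)
Output shape: (25, 6, 54, 48)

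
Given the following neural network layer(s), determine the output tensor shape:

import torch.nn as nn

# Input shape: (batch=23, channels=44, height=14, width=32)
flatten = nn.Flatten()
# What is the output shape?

Input shape: (23, 44, 14, 32)
Output shape: (23, 19712)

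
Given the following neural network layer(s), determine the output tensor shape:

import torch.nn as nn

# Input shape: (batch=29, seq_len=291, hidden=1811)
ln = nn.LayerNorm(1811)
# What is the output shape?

Input shape: (29, 291, 1811)
Output shape: (29, 291, 1811)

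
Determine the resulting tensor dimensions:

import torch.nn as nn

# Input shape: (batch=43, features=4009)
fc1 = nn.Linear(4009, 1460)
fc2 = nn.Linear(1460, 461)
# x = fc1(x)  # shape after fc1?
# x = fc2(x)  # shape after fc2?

Input shape: (43, 4009)
  -> after fc1: (43, 1460)
Output shape: (43, 461)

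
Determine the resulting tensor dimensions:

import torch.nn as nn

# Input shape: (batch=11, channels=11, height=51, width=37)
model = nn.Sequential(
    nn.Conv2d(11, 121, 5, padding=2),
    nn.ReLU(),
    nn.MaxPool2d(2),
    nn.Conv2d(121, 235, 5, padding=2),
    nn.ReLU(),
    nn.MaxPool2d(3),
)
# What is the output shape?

Input shape: (11, 11, 51, 37)
  -> after first Conv2d: (11, 121, 51, 37)
  -> after first MaxPool2d: (11, 121, 25, 18)
  -> after second Conv2d: (11, 235, 25, 18)
Output shape: (11, 235, 8, 6)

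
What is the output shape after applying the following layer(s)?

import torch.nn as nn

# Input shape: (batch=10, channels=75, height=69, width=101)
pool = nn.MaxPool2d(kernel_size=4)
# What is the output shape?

Input shape: (10, 75, 69, 101)
Output shape: (10, 75, 17, 25)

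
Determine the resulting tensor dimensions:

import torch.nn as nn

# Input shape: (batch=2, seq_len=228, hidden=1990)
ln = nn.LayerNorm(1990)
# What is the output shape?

Input shape: (2, 228, 1990)
Output shape: (2, 228, 1990)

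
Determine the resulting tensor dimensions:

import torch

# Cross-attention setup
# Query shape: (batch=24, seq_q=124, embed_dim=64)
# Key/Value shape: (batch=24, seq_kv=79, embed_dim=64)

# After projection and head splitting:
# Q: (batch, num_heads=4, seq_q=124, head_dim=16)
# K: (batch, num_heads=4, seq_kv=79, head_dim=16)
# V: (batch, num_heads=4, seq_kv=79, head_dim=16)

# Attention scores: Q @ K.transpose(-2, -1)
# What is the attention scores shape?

Input shape: (24, 124, 64)
Output shape: (24, 4, 124, 79)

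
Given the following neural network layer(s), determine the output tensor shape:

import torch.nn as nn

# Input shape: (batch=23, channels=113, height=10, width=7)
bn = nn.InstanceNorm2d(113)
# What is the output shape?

Input shape: (23, 113, 10, 7)
Output shape: (23, 113, 10, 7)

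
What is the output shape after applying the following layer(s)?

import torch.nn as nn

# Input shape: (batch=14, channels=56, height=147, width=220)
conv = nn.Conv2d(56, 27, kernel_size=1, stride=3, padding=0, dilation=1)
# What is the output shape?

Input shape: (14, 56, 147, 220)
Output shape: (14, 27, 49, 74)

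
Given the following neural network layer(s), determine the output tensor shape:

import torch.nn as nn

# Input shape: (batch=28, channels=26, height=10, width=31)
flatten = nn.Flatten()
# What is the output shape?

Input shape: (28, 26, 10, 31)
Output shape: (28, 8060)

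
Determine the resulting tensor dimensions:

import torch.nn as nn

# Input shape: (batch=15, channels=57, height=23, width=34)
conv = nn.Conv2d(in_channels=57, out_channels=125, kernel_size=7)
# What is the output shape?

Input shape: (15, 57, 23, 34)
Output shape: (15, 125, 17, 28)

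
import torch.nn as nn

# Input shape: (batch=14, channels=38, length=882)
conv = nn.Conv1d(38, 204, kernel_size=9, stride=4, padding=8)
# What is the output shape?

Input shape: (14, 38, 882)
Output shape: (14, 204, 223)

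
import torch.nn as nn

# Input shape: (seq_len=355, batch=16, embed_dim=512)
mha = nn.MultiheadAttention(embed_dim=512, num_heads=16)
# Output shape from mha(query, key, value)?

Input shape: (355, 16, 512)
Output shape: (355, 16, 512)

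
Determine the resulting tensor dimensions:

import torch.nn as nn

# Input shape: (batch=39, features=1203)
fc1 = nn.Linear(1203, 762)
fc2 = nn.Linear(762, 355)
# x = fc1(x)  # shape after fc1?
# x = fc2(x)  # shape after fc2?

Input shape: (39, 1203)
  -> after fc1: (39, 762)
Output shape: (39, 355)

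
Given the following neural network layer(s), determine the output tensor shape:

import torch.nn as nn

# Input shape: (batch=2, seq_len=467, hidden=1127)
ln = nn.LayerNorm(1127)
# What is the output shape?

Input shape: (2, 467, 1127)
Output shape: (2, 467, 1127)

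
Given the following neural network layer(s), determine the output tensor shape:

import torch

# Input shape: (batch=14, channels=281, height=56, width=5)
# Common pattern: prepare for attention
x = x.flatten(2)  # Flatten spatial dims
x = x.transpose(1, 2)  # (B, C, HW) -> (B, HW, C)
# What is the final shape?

Input shape: (14, 281, 56, 5)
  -> after flatten(2): (14, 281, 280)
Output shape: (14, 280, 281)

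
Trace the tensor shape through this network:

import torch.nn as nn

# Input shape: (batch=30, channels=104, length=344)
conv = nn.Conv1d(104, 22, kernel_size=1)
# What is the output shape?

Input shape: (30, 104, 344)
Output shape: (30, 22, 344)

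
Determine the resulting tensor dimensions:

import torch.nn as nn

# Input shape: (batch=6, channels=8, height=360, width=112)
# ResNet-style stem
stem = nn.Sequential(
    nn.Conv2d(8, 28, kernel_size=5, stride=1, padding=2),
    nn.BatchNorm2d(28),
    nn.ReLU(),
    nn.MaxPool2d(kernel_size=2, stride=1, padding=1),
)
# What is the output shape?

Input shape: (6, 8, 360, 112)
  -> after Conv2d 5x5 stride=1: (6, 28, 360, 112)
Output shape: (6, 28, 361, 113)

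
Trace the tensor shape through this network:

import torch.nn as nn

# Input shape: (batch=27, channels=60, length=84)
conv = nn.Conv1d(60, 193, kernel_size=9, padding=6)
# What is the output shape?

Input shape: (27, 60, 84)
Output shape: (27, 193, 88)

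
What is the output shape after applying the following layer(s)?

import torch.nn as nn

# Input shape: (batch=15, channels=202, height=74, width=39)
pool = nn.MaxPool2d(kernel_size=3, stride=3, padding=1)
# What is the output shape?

Input shape: (15, 202, 74, 39)
Output shape: (15, 202, 25, 13)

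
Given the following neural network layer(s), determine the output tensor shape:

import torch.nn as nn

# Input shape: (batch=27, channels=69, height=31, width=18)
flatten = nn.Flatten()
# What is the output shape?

Input shape: (27, 69, 31, 18)
Output shape: (27, 38502)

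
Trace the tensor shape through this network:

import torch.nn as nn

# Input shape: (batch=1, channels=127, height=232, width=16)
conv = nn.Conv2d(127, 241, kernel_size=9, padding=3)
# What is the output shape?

Input shape: (1, 127, 232, 16)
Output shape: (1, 241, 230, 14)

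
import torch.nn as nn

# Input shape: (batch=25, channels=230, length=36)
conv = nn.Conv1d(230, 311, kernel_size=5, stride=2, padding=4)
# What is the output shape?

Input shape: (25, 230, 36)
Output shape: (25, 311, 20)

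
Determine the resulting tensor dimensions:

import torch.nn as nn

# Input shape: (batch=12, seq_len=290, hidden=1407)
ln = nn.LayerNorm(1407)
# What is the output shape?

Input shape: (12, 290, 1407)
Output shape: (12, 290, 1407)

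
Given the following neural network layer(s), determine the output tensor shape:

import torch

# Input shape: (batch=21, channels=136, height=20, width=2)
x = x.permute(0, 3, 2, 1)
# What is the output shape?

Input shape: (21, 136, 20, 2)
Output shape: (21, 2, 20, 136)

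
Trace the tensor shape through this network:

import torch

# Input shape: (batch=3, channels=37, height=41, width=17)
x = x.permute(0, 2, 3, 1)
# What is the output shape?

Input shape: (3, 37, 41, 17)
Output shape: (3, 41, 17, 37)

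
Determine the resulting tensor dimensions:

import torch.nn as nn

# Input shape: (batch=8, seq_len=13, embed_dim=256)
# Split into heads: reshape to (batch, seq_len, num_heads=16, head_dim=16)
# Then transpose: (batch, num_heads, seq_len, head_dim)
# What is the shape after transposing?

Input shape: (8, 13, 256)
  -> after reshape: (8, 13, 16, 16)
Output shape: (8, 16, 13, 16)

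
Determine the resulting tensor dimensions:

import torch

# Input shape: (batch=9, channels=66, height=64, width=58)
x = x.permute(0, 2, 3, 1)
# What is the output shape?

Input shape: (9, 66, 64, 58)
Output shape: (9, 64, 58, 66)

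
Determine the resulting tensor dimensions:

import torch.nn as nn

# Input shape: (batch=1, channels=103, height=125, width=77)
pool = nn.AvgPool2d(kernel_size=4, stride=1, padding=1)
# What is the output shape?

Input shape: (1, 103, 125, 77)
Output shape: (1, 103, 124, 76)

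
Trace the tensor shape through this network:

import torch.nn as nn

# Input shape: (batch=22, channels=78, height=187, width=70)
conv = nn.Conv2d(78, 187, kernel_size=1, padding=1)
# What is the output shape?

Input shape: (22, 78, 187, 70)
Output shape: (22, 187, 189, 72)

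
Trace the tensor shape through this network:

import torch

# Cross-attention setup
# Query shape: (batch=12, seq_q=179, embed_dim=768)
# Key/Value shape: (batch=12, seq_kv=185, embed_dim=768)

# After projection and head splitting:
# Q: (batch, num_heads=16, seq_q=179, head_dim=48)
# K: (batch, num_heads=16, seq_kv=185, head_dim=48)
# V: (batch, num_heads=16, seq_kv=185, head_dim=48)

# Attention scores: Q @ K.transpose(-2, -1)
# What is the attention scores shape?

Input shape: (12, 179, 768)
Output shape: (12, 16, 179, 185)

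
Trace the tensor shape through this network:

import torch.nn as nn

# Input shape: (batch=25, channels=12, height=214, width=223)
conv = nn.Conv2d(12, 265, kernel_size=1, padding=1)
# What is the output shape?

Input shape: (25, 12, 214, 223)
Output shape: (25, 265, 216, 225)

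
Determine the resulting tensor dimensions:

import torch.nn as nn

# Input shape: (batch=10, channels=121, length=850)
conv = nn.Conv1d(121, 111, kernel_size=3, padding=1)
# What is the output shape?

Input shape: (10, 121, 850)
Output shape: (10, 111, 850)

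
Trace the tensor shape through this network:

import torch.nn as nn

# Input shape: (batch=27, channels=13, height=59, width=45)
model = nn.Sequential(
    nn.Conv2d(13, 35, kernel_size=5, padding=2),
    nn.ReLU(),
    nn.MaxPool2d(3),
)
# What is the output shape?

Input shape: (27, 13, 59, 45)
  -> after Conv2d: (27, 35, 59, 45)
  -> after ReLU: (27, 35, 59, 45)
Output shape: (27, 35, 19, 15)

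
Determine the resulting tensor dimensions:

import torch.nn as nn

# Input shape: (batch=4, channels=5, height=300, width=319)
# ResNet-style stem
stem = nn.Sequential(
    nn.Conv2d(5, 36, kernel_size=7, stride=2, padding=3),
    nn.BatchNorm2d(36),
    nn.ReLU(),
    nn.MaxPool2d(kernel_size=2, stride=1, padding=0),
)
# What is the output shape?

Input shape: (4, 5, 300, 319)
  -> after Conv2d 7x7 stride=2: (4, 36, 150, 160)
Output shape: (4, 36, 149, 159)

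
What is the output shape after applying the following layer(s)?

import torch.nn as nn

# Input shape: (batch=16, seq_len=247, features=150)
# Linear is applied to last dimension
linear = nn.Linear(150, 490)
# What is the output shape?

Input shape: (16, 247, 150)
Output shape: (16, 247, 490)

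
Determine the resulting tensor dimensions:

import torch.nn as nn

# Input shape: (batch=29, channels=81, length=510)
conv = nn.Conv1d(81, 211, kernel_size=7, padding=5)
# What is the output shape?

Input shape: (29, 81, 510)
Output shape: (29, 211, 514)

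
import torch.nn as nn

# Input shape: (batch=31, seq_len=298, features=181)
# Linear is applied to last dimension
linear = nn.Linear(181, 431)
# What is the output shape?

Input shape: (31, 298, 181)
Output shape: (31, 298, 431)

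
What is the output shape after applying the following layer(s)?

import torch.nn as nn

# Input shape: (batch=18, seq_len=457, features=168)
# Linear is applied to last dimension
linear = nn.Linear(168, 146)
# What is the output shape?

Input shape: (18, 457, 168)
Output shape: (18, 457, 146)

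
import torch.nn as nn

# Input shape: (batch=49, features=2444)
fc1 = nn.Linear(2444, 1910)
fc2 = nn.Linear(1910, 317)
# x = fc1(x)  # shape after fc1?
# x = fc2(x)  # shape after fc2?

Input shape: (49, 2444)
  -> after fc1: (49, 1910)
Output shape: (49, 317)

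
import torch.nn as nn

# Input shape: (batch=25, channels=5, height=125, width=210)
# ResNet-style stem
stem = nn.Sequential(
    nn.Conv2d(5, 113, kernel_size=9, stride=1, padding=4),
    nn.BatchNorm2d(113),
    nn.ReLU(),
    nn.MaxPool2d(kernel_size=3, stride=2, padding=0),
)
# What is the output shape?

Input shape: (25, 5, 125, 210)
  -> after Conv2d 9x9 stride=1: (25, 113, 125, 210)
Output shape: (25, 113, 62, 104)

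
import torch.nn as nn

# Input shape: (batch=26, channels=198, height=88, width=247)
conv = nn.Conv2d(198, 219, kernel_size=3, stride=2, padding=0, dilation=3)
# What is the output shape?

Input shape: (26, 198, 88, 247)
Output shape: (26, 219, 41, 121)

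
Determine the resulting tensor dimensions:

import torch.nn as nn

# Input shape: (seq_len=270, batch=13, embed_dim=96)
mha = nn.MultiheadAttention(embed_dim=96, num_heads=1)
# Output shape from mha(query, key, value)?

Input shape: (270, 13, 96)
Output shape: (270, 13, 96)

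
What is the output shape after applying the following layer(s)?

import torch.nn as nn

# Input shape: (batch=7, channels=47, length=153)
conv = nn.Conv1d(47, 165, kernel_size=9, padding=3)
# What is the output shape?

Input shape: (7, 47, 153)
Output shape: (7, 165, 151)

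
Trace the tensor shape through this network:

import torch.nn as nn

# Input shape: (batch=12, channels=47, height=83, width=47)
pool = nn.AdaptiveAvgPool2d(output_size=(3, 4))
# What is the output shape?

Input shape: (12, 47, 83, 47)
Output shape: (12, 47, 3, 4)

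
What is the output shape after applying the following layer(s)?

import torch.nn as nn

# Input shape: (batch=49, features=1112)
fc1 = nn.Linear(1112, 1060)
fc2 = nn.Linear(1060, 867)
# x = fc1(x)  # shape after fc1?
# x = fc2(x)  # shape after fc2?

Input shape: (49, 1112)
  -> after fc1: (49, 1060)
Output shape: (49, 867)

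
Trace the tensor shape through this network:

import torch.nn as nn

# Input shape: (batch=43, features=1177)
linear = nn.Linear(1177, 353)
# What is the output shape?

Input shape: (43, 1177)
Output shape: (43, 353)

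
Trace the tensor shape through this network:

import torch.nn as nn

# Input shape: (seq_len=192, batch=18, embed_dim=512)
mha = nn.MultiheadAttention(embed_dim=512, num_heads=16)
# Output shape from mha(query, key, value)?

Input shape: (192, 18, 512)
Output shape: (192, 18, 512)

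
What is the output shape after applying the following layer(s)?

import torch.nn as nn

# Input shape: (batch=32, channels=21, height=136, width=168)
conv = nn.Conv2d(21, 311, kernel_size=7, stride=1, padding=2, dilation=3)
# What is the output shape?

Input shape: (32, 21, 136, 168)
Output shape: (32, 311, 122, 154)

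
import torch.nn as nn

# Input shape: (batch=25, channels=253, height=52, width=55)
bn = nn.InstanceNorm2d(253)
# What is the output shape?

Input shape: (25, 253, 52, 55)
Output shape: (25, 253, 52, 55)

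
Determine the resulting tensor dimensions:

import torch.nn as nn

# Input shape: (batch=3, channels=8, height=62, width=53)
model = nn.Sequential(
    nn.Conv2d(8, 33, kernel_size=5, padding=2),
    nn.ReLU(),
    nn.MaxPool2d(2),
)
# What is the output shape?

Input shape: (3, 8, 62, 53)
  -> after Conv2d: (3, 33, 62, 53)
  -> after ReLU: (3, 33, 62, 53)
Output shape: (3, 33, 31, 26)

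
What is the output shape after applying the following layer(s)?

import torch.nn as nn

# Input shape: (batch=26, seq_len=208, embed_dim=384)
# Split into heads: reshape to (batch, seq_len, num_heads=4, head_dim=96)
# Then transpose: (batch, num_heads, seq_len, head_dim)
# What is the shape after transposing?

Input shape: (26, 208, 384)
  -> after reshape: (26, 208, 4, 96)
Output shape: (26, 4, 208, 96)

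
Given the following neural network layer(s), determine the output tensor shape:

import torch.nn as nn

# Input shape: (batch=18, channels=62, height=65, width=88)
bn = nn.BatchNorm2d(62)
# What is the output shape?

Input shape: (18, 62, 65, 88)
Output shape: (18, 62, 65, 88)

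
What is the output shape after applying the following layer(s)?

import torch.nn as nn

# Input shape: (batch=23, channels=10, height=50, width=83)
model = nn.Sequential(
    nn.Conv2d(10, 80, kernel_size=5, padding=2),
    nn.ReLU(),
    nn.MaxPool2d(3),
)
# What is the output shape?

Input shape: (23, 10, 50, 83)
  -> after Conv2d: (23, 80, 50, 83)
  -> after ReLU: (23, 80, 50, 83)
Output shape: (23, 80, 16, 27)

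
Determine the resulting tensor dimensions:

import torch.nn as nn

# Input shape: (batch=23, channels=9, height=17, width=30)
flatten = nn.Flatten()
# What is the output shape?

Input shape: (23, 9, 17, 30)
Output shape: (23, 4590)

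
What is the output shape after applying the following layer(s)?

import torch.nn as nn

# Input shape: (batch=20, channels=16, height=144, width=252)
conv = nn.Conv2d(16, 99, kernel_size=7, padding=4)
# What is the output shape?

Input shape: (20, 16, 144, 252)
Output shape: (20, 99, 146, 254)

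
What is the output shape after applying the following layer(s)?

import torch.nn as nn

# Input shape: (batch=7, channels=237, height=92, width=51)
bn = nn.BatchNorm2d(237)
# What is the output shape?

Input shape: (7, 237, 92, 51)
Output shape: (7, 237, 92, 51)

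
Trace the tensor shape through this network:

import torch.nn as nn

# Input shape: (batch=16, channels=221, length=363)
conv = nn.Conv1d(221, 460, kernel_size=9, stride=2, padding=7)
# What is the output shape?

Input shape: (16, 221, 363)
Output shape: (16, 460, 185)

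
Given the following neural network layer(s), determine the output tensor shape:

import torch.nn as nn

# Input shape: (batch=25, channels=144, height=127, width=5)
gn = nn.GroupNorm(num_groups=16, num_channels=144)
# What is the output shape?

Input shape: (25, 144, 127, 5)
Output shape: (25, 144, 127, 5)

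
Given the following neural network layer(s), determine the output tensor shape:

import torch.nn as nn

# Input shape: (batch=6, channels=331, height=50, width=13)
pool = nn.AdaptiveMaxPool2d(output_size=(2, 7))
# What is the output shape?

Input shape: (6, 331, 50, 13)
Output shape: (6, 331, 2, 7)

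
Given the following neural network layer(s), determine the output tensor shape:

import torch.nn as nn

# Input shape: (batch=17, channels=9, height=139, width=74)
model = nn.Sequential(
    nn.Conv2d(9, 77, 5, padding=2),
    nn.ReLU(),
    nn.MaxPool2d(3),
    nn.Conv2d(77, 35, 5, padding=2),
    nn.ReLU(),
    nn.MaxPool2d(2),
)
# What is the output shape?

Input shape: (17, 9, 139, 74)
  -> after first Conv2d: (17, 77, 139, 74)
  -> after first MaxPool2d: (17, 77, 46, 24)
  -> after second Conv2d: (17, 35, 46, 24)
Output shape: (17, 35, 23, 12)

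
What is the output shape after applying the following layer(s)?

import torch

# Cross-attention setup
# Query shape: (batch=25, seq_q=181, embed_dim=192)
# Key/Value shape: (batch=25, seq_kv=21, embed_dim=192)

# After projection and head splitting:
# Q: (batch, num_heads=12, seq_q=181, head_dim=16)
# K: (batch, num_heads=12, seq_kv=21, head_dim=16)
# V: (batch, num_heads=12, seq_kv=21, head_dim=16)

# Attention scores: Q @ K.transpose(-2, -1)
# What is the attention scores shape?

Input shape: (25, 181, 192)
Output shape: (25, 12, 181, 21)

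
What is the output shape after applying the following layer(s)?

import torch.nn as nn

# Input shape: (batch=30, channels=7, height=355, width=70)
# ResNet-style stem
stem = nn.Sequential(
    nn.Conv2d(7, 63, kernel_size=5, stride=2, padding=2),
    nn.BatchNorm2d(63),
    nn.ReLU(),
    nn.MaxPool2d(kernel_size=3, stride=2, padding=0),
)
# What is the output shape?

Input shape: (30, 7, 355, 70)
  -> after Conv2d 5x5 stride=2: (30, 63, 178, 35)
Output shape: (30, 63, 88, 17)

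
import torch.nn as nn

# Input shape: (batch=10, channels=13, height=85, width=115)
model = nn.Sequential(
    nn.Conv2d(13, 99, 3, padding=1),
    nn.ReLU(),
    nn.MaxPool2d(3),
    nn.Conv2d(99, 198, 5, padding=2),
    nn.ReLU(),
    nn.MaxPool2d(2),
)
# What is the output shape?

Input shape: (10, 13, 85, 115)
  -> after first Conv2d: (10, 99, 85, 115)
  -> after first MaxPool2d: (10, 99, 28, 38)
  -> after second Conv2d: (10, 198, 28, 38)
Output shape: (10, 198, 14, 19)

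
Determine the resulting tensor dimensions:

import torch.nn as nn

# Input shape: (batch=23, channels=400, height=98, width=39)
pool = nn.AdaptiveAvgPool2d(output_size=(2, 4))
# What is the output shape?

Input shape: (23, 400, 98, 39)
Output shape: (23, 400, 2, 4)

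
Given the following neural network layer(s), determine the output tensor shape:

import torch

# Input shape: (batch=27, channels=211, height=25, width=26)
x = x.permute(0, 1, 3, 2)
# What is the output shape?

Input shape: (27, 211, 25, 26)
Output shape: (27, 211, 26, 25)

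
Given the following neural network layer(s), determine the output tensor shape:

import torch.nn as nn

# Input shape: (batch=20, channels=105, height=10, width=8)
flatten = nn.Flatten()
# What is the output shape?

Input shape: (20, 105, 10, 8)
Output shape: (20, 8400)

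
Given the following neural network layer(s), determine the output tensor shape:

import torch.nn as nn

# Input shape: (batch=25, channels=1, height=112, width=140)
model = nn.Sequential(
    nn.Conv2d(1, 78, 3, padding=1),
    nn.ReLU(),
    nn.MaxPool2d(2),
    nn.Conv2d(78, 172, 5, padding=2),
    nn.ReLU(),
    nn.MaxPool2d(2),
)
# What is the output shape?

Input shape: (25, 1, 112, 140)
  -> after first Conv2d: (25, 78, 112, 140)
  -> after first MaxPool2d: (25, 78, 56, 70)
  -> after second Conv2d: (25, 172, 56, 70)
Output shape: (25, 172, 28, 35)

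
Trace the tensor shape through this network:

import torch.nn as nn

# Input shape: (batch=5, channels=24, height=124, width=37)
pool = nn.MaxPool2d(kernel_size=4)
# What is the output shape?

Input shape: (5, 24, 124, 37)
Output shape: (5, 24, 31, 9)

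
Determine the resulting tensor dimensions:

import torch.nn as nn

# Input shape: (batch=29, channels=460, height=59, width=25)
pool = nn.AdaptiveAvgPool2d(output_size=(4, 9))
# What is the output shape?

Input shape: (29, 460, 59, 25)
Output shape: (29, 460, 4, 9)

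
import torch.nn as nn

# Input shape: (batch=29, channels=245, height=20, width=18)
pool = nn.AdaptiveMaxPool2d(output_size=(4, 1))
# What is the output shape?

Input shape: (29, 245, 20, 18)
Output shape: (29, 245, 4, 1)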